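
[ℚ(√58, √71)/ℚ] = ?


[ℚ(√58,√71):ℚ] = [ℚ(√58,√71):ℚ(√58)]·[ℚ(√58):ℚ] = 2·2 = 4

[ℚ(√58, √71)/ℚ] = 4


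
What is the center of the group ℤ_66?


Z(G) = {g ∈ G | gx = xg for all x ∈ G}
ℤ_66 is abelian, so Z(G) = G

Z(ℤ_66) = ℤ_66


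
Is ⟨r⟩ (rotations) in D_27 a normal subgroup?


H = ⟨r⟩ (rotations) in D_27
The rotation subgroup ⟨r⟩ has index 2 in D_27, so it is normal

Yes, normal subgroup


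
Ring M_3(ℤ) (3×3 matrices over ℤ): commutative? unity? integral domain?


Matrix multiplication is non-commutative for n ≥ 2; the identity matrix I is the unity; singular matrices give zero divisors, so not an integral domain
Commutative: No
Integral domain: No
Has unity: Yes

M_3(ℤ) (3×3 matrices over ℤ): Commutative=No, Unity=Yes


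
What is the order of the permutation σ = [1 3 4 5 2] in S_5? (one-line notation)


Cycle decomposition: (2 3 4 5)
Cycle lengths: 4
Order = lcm(4) = 4

ord(σ) = 4


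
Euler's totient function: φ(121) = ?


Factor n: 121 = 11^2
φ(n) = n · ∏(1 - 1/p) over distinct primes p | n
φ(121) = 121 · (1 - 1/11) = 110

φ(121) = 110


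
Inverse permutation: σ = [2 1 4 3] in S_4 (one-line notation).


To find σ⁻¹, swap domain and range:
σ(1) = 2 → σ⁻¹(2) = 1
σ(2) = 1 → σ⁻¹(1) = 2
σ(3) = 4 → σ⁻¹(4) = 3
σ(4) = 3 → σ⁻¹(3) = 4

σ⁻¹ = [2 1 4 3]


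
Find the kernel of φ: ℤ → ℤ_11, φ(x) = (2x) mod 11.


Kernel = preimage of identity
ker(φ) = {x ∈ ℤ : 2x ≡ 0 (mod 11)}. gcd(2,11) = 1, so 2x ≡ 0 (mod 11) ⟺ x ≡ 0 (mod 11/1 = 11). Hence ker(φ) = 11ℤ

ker(φ) = 11ℤ


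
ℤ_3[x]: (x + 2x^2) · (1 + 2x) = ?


Expand and collect like terms; reduce coefficients mod 3:
x^0: 0·1 = 0 ≡ 0 (mod 3)
x^1: 0·2 + 1·1 = 1 ≡ 1 (mod 3)
x^2: 1·2 + 2·1 = 4 ≡ 1 (mod 3)
x^3: 2·2 = 4 ≡ 1 (mod 3)
Result: x + x^2 + x^3

f · g = x + x^2 + x^3


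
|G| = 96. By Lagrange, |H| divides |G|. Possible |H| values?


Lagrange's theorem: |H| divides |G|
|G| = 96
Divisors of 96: 1, 2, 3, 4, 6, 8, 12, 16, 24, 32, 48, 96

Possible subgroup orders: {1, 2, 3, 4, 6, 8, 12, 16, 24, 32, 48, 96}


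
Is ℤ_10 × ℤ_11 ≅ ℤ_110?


Comparing ℤ_10 × ℤ_11 and ℤ_110:
gcd(10,11) = 1, so ℤ_10 × ℤ_11 ≅ ℤ_110 (CRT)

Yes, ℤ_10 × ℤ_11 ≅ ℤ_110


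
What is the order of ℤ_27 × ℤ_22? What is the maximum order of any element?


|ℤ_27 × ℤ_22| = 27 × 22 = 594
Max element order = lcm(27,22) = 594
Cyclic? Yes (gcd=1)

|ℤ_27×ℤ_22| = 594, max element order = 594


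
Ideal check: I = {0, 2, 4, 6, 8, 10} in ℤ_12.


Check ideal conditions for I = {0, 2, 4, 6, 8, 10} in ℤ_12:
(1) I is an additive subgroup? Yes
(2) For r ∈ ℤ_12 and a ∈ I: r·a ∈ I? Yes

Yes, I is an ideal of ℤ_12


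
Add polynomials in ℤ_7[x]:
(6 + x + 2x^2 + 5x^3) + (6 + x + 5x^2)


Add coefficients mod 7:
x^0: 6 + 6 = 5 (mod 7)
x^1: 1 + 1 = 2 (mod 7)
x^2: 2 + 5 = 0 (mod 7)
x^3: 5 + 0 = 5 (mod 7)
Result: 5 + 2x + 5x^3

f + g = 5 + 2x + 5x^3


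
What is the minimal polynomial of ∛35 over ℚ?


∛35 satisfies x³ - 35 = 0, irreducible over ℚ (no rational root; 35 is not a perfect cube)

Minimal polynomial: x³ - 35


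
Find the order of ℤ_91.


ℤ_n has n elements.

|ℤ_91| = 91


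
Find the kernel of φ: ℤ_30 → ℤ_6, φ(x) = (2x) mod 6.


Kernel = preimage of identity
ker(φ) = {x ∈ ℤ_30 : 2x ≡ 0 (mod 6)}. Since 6 | 30, φ is well-defined. The kernel is the cyclic subgroup ⟨3⟩ of ℤ_30 (order 10), i.e. {0, 3, 6, 9, 12, 15, 18, 21, 24, 27}

ker(φ) = {0, 3, 6, 9, 12, 15, 18, 21, 24, 27}


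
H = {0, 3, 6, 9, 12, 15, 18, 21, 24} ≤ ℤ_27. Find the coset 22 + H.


22 + H = {22 + h (mod 27) : h ∈ H}
22+0=22, 22+3=25, 22+6=1, 22+9=4, 22+12=7, 22+15=10, 22+18=13, 22+21=16, 22+24=19
22 + H = {1, 4, 7, 10, 13, 16, 19, 22, 25} = 1 + H

22 + H = {1, 4, 7, 10, 13, 16, 19, 22, 25}


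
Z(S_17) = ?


Z(G) = {g ∈ G | gx = xg for all x ∈ G}
S_n is non-abelian for n ≥ 3; Z(S_17) is trivial

Z(S_17) = {e}


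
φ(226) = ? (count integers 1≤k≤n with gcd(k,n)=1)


Factor n: 226 = 2 × 113
φ(n) = n · ∏(1 - 1/p) over distinct primes p | n
φ(226) = 226 · (1 - 1/2) · (1 - 1/113) = 112

φ(226) = 112


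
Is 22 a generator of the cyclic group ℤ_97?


g generates ℤ_n iff gcd(g, n) = 1
gcd(22, 97) = 1
Since gcd = 1, 22 is a generator.

Yes, 22 generates ℤ_97


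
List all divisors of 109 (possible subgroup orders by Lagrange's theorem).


Lagrange's theorem: |H| divides |G|
|G| = 109
Divisors of 109: 1, 109

Possible subgroup orders: {1, 109}


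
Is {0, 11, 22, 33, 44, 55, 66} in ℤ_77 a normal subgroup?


H = {0, 11, 22, 33, 44, 55, 66} in ℤ_77
ℤ_77 is abelian; every subgroup of an abelian group is normal

Yes, normal subgroup


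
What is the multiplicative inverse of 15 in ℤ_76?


Use the extended Euclidean algorithm to write 1 = 15·s + 76·t; then s mod 76 is the inverse.
Euclidean algorithm:
  15 = 0·76 + 15
  76 = 5·15 + 1
  15 = 15·1 + 0
gcd(15,76) = 1
Back-substitution gives: 15·(-5) + 76·(1) = 1
So 15⁻¹ ≡ -5 ≡ 71 (mod 76)
Check: 15 × 71 = 1065 ≡ 1 (mod 76) ✓

15⁻¹ ≡ 71 (mod 76)


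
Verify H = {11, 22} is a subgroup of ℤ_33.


Subgroup test for H = {11, 22} in (ℤ_33, +):
(1) 0 ∈ H? No
(2) Closure: for all a,b ∈ H, (a+b) mod 33 ∈ H? No  [counterexample: 11 + 22 = 0 ∉ H]
(3) Inverses: for all a ∈ H, -a mod 33 ∈ H? Yes

No, H is not a subgroup of ℤ_33


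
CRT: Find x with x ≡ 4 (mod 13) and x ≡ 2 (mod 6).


m₁ = 13, m₂ = 6, gcd = 1, so CRT applies. M = m₁·m₂ = 78
Let M₁ = M/m₁ = 6, M₂ = M/m₂ = 13
Find y₁ ≡ M₁⁻¹ (mod m₁): 6⁻¹ ≡ 11 (mod 13)
Find y₂ ≡ M₂⁻¹ (mod m₂): 13⁻¹ ≡ 1 (mod 6)
x = a₁·M₁·y₁ + a₂·M₂·y₂ = 4·6·11 + 2·13·1 = 290
Reduce mod 78: x ≡ 56
Check: 56 mod 13 = 4 ✓, 56 mod 6 = 2 ✓

x ≡ 56 (mod 78)


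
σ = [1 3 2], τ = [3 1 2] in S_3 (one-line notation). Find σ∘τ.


σ∘τ: apply τ first, then σ
1 →τ 3 →σ 2
2 →τ 1 →σ 1
3 →τ 2 →σ 3

σ∘τ = [2 1 3]


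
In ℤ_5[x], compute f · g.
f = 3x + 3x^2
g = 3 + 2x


Expand and collect like terms; reduce coefficients mod 5:
x^0: 0·3 = 0 ≡ 0 (mod 5)
x^1: 0·2 + 3·3 = 9 ≡ 4 (mod 5)
x^2: 3·2 + 3·3 = 15 ≡ 0 (mod 5)
x^3: 3·2 = 6 ≡ 1 (mod 5)
Result: 4x + x^3

f · g = 4x + x^3


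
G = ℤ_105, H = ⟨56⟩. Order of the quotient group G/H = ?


|⟨56⟩| = n / gcd(56, 105) = 105 / 7 = 15
H is normal (ℤ_105 is abelian).
|G/H| = |G| / |H| = 105 / 15 = 7

|G/H| = 7


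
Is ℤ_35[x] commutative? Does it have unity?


ℤ_35 has zero divisors (5·7 ≡ 0), and these lift to constant zero divisors in ℤ_35[x]; so not an integral domain
Commutative: Yes
Integral domain: No
Has unity: Yes

ℤ_35[x]: Commutative=Yes, Unity=Yes


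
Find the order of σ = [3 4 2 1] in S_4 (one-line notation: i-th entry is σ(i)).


Cycle decomposition: (1 3 2 4)
Cycle lengths: 4
Order = lcm(4) = 4

ord(σ) = 4


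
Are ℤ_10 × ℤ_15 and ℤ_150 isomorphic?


Comparing ℤ_10 × ℤ_15 and ℤ_150:
gcd(10,15) = 5 ≠ 1. Max element order in ℤ_10×ℤ_15 is lcm(10,15) = 30 < 150, so it has no element of order 150

No, ℤ_10 × ℤ_15 ≇ ℤ_150


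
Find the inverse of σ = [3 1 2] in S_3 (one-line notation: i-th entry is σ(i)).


To find σ⁻¹, swap domain and range:
σ(1) = 3 → σ⁻¹(3) = 1
σ(2) = 1 → σ⁻¹(1) = 2
σ(3) = 2 → σ⁻¹(2) = 3

σ⁻¹ = [2 3 1]


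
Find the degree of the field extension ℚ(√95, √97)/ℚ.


[ℚ(√95,√97):ℚ] = [ℚ(√95,√97):ℚ(√95)]·[ℚ(√95):ℚ] = 2·2 = 4

[ℚ(√95, √97)/ℚ] = 4


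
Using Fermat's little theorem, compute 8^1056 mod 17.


Fermat's little theorem: if p is prime and gcd(a,p)=1, then a^(p-1) ≡ 1 (mod p)
p = 17 is prime, gcd(8,17) = 1
Reduce exponent: 1056 mod 16 = 0
So 8^1056 ≡ 8^0 (mod 17)
8^0 = 1

8^1056 ≡ 1 (mod 17)


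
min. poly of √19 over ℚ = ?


√19 satisfies x² - 19 = 0, irreducible over ℚ since 19 is squarefree

Minimal polynomial: x² - 19


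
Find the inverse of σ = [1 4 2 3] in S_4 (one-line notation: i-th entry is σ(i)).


To find σ⁻¹, swap domain and range:
σ(1) = 1 → σ⁻¹(1) = 1
σ(2) = 4 → σ⁻¹(4) = 2
σ(3) = 2 → σ⁻¹(2) = 3
σ(4) = 3 → σ⁻¹(3) = 4

σ⁻¹ = [1 3 4 2]


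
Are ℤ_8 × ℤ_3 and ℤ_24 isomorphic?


Comparing ℤ_8 × ℤ_3 and ℤ_24:
gcd(8,3) = 1, so ℤ_8 × ℤ_3 ≅ ℤ_24 (CRT)

Yes, ℤ_8 × ℤ_3 ≅ ℤ_24


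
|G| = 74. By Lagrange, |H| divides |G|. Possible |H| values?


Lagrange's theorem: |H| divides |G|
|G| = 74
Divisors of 74: 1, 2, 37, 74

Possible subgroup orders: {1, 2, 37, 74}


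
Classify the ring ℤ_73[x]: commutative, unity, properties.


ℤ_73 is a field (n prime), so ℤ_73[x] is a commutative integral domain with unity
Commutative: Yes
Integral domain: Yes
Has unity: Yes

ℤ_73[x]: Commutative=Yes, Unity=Yes


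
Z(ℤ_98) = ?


Z(G) = {g ∈ G | gx = xg for all x ∈ G}
ℤ_98 is abelian, so Z(G) = G

Z(ℤ_98) = ℤ_98


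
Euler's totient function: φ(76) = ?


Factor n: 76 = 2^2 × 19
φ(n) = n · ∏(1 - 1/p) over distinct primes p | n
φ(76) = 76 · (1 - 1/2) · (1 - 1/19) = 36

φ(76) = 36


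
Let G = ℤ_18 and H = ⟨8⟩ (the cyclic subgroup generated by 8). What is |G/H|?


|⟨8⟩| = n / gcd(8, 18) = 18 / 2 = 9
H is normal (ℤ_18 is abelian).
|G/H| = |G| / |H| = 18 / 9 = 2

|G/H| = 2


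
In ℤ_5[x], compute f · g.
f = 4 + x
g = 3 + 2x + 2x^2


Expand and collect like terms; reduce coefficients mod 5:
x^0: 4·3 = 12 ≡ 2 (mod 5)
x^1: 4·2 + 1·3 = 11 ≡ 1 (mod 5)
x^2: 4·2 + 1·2 = 10 ≡ 0 (mod 5)
x^3: 1·2 = 2 ≡ 2 (mod 5)
Result: 2 + x + 2x^3

f · g = 2 + x + 2x^3


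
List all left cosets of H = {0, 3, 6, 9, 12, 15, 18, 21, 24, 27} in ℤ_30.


H = {0, 3, 6, 9, 12, 15, 18, 21, 24, 27}, |H| = 10
Number of cosets = |G|/|H| = 30/10 = 3
0 + H = {0, 3, 6, 9, 12, 15, 18, 21, 24, 27}
1 + H = {1, 4, 7, 10, 13, 16, 19, 22, 25, 28}
2 + H = {2, 5, 8, 11, 14, 17, 20, 23, 26, 29}

Cosets: 0+H={0,3,6,9,12,15,18,21,24,27}; 1+H={1,4,7,10,13,16,19,22,25,28}; 2+H={2,5,8,11,14,17,20,23,26,29}


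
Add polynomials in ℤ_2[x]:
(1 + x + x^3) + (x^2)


Add coefficients mod 2:
x^0: 1 + 0 = 1 (mod 2)
x^1: 1 + 0 = 1 (mod 2)
x^2: 0 + 1 = 1 (mod 2)
x^3: 1 + 0 = 1 (mod 2)
Result: 1 + x + x^2 + x^3

f + g = 1 + x + x^2 + x^3


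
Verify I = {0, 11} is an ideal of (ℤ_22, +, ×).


Check ideal conditions for I = {0, 11} in ℤ_22:
(1) I is an additive subgroup? Yes
(2) For r ∈ ℤ_22 and a ∈ I: r·a ∈ I? Yes

Yes, I is an ideal of ℤ_22


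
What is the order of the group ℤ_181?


ℤ_n has n elements.

|ℤ_181| = 181


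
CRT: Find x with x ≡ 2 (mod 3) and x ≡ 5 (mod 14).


m₁ = 3, m₂ = 14, gcd = 1, so CRT applies. M = m₁·m₂ = 42
Let M₁ = M/m₁ = 14, M₂ = M/m₂ = 3
Find y₁ ≡ M₁⁻¹ (mod m₁): 14⁻¹ ≡ 2 (mod 3)
Find y₂ ≡ M₂⁻¹ (mod m₂): 3⁻¹ ≡ 5 (mod 14)
x = a₁·M₁·y₁ + a₂·M₂·y₂ = 2·14·2 + 5·3·5 = 131
Reduce mod 42: x ≡ 5
Check: 5 mod 3 = 2 ✓, 5 mod 14 = 5 ✓

x ≡ 5 (mod 42)


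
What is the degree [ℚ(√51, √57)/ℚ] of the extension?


[ℚ(√51,√57):ℚ] = [ℚ(√51,√57):ℚ(√51)]·[ℚ(√51):ℚ] = 2·2 = 4

[ℚ(√51, √57)/ℚ] = 4


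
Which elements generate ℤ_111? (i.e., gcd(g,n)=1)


g generates ℤ_n iff gcd(g,n) = 1
Prime factors of 111: 3, 37
Generators are g ∈ {1,...,110} not divisible by any of these primes.
Generators: {1, 2, 4, 5, 7, 8, 10, 11, 13, 14, 16, 17, 19, 20, 22, 23, 25, 26, 28, 29, 31, 32, 34, 35, 38, 40, 41, 43, 44, 46, 47, 49, 50, 52, 53, 55, 56, 58, 59, 61, 62, 64, 65, 67, 68, 70, 71, 73, 76, 77, 79, 80, 82, 83, 85, 86, 88, 89, 91, 92, 94, 95, 97, 98, 100, 101, 103, 104, 106, 107, 109, 110}
Number of generators = φ(111) = 72

Generators of ℤ_111 = {1, 2, 4, 5, 7, 8, 10, 11, 13, 14, 16, 17, 19, 20, 22, 23, 25, 26, 28, 29, 31, 32, 34, 35, 38, 40, 41, 43, 44, 46, 47, 49, 50, 52, 53, 55, 56, 58, 59, 61, 62, 64, 65, 67, 68, 70, 71, 73, 76, 77, 79, 80, 82, 83, 85, 86, 88, 89, 91, 92, 94, 95, 97, 98, 100, 101, 103, 104, 106, 107, 109, 110}


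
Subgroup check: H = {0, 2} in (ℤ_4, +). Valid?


Subgroup test for H = {0, 2} in (ℤ_4, +):
(1) 0 ∈ H? Yes
(2) Closure: for all a,b ∈ H, (a+b) mod 4 ∈ H? Yes
(3) Inverses: for all a ∈ H, -a mod 4 ∈ H? Yes

Yes, H is a subgroup of ℤ_4


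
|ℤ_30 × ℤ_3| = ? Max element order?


|ℤ_30 × ℤ_3| = 30 × 3 = 90
Max element order = lcm(30,3) = 30
Cyclic? No (gcd=3)

|ℤ_30×ℤ_3| = 90, max element order = 30


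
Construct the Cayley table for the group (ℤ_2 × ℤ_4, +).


Elements: {(0,0), (0,1), (0,2), (0,3), (1,0), (1,1), (1,2), (1,3)}
Operation: componentwise addition mod (2, 4)
Entry (a, b) = ((a₁+b₁) mod 2, (a₂+b₂) mod 4)

Cayley table:
      | (0,0) | (0,1) | (0,2) | (0,3) | (1,0) | (1,1) | (1,2) | (1,3)
(0,0) | (0,0) | (0,1) | (0,2) | (0,3) | (1,0) | (1,1) | (1,2) | (1,3)
(0,1) | (0,1) | (0,2) | (0,3) | (0,0) | (1,1) | (1,2) | (1,3) | (1,0)
(0,2) | (0,2) | (0,3) | (0,0) | (0,1) | (1,2) | (1,3) | (1,0) | (1,1)
(0,3) | (0,3) | (0,0) | (0,1) | (0,2) | (1,3) | (1,0) | (1,1) | (1,2)
(1,0) | (1,0) | (1,1) | (1,2) | (1,3) | (0,0) | (0,1) | (0,2) | (0,3)
(1,1) | (1,1) | (1,2) | (1,3) | (1,0) | (0,1) | (0,2) | (0,3) | (0,0)
(1,2) | (1,2) | (1,3) | (1,0) | (1,1) | (0,2) | (0,3) | (0,0) | (0,1)
(1,3) | (1,3) | (1,0) | (1,1) | (1,2) | (0,3) | (0,0) | (0,1) | (0,2)


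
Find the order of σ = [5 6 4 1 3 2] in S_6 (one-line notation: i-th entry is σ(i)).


Cycle decomposition: (1 5 3 4) (2 6)
Cycle lengths: 4, 2
Order = lcm(4, 2) = 4

ord(σ) = 4


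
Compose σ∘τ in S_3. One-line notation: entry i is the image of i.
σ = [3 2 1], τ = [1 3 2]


σ∘τ: apply τ first, then σ
1 →τ 1 →σ 3
2 →τ 3 →σ 1
3 →τ 2 →σ 2

σ∘τ = [3 1 2]


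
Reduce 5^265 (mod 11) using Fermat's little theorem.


Fermat's little theorem: if p is prime and gcd(a,p)=1, then a^(p-1) ≡ 1 (mod p)
p = 11 is prime, gcd(5,11) = 1
Reduce exponent: 265 mod 10 = 5
So 5^265 ≡ 5^5 (mod 11)
5^5 mod 11 = 1

5^265 ≡ 1 (mod 11)


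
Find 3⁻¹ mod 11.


Use the extended Euclidean algorithm to write 1 = 3·s + 11·t; then s mod 11 is the inverse.
Euclidean algorithm:
  3 = 0·11 + 3
  11 = 3·3 + 2
  3 = 1·2 + 1
  2 = 2·1 + 0
gcd(3,11) = 1
Back-substitution gives: 3·(4) + 11·(-1) = 1
So 3⁻¹ ≡ 4 ≡ 4 (mod 11)
Check: 3 × 4 = 12 ≡ 1 (mod 11) ✓

3⁻¹ ≡ 4 (mod 11)


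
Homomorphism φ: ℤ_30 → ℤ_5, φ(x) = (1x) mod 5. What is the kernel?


Kernel = preimage of identity
ker(φ) = {x ∈ ℤ_30 : 1x ≡ 0 (mod 5)}. Since 5 | 30, φ is well-defined. The kernel is the cyclic subgroup ⟨5⟩ of ℤ_30 (order 6), i.e. {0, 5, 10, 15, 20, 25}

ker(φ) = {0, 5, 10, 15, 20, 25}


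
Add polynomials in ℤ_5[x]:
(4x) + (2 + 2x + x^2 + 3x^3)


Add coefficients mod 5:
x^0: 0 + 2 = 2 (mod 5)
x^1: 4 + 2 = 1 (mod 5)
x^2: 0 + 1 = 1 (mod 5)
x^3: 0 + 3 = 3 (mod 5)
Result: 2 + x + x^2 + 3x^3

f + g = 2 + x + x^2 + 3x^3


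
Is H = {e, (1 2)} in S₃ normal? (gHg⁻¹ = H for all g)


H = {e, (1 2)} in S₃
(1 3)(1 2)(1 3)⁻¹ = (2 3) ∉ {e, (1 2)}, so it is not normal

No, not a normal subgroup


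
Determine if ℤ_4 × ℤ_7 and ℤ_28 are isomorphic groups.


Comparing ℤ_4 × ℤ_7 and ℤ_28:
gcd(4,7) = 1, so ℤ_4 × ℤ_7 ≅ ℤ_28 (CRT)

Yes, ℤ_4 × ℤ_7 ≅ ℤ_28


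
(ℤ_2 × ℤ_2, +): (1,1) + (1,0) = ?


Operation: componentwise addition mod (2, 2)
(1,1) + (1,0) = ((a₁+b₁) mod 2, (a₂+b₂) mod 2) with a = (1,1), b = (1,0)

(1,1) + (1,0) = (0,1)


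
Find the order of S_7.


|S_n| = n! (number of permutations of n symbols)
|S_7| = 7! = 5040

|S_7| = 5040


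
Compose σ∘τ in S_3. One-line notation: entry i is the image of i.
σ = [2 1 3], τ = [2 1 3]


σ∘τ: apply τ first, then σ
1 →τ 2 →σ 1
2 →τ 1 →σ 2
3 →τ 3 →σ 3

σ∘τ = [1 2 3]


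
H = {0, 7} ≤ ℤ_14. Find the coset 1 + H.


1 + H = {1 + h (mod 14) : h ∈ H}
1+0=1, 1+7=8

1 + H = {1, 8}


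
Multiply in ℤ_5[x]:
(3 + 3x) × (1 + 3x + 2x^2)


Expand and collect like terms; reduce coefficients mod 5:
x^0: 3·1 = 3 ≡ 3 (mod 5)
x^1: 3·3 + 3·1 = 12 ≡ 2 (mod 5)
x^2: 3·2 + 3·3 = 15 ≡ 0 (mod 5)
x^3: 3·2 = 6 ≡ 1 (mod 5)
Result: 3 + 2x + x^3

f · g = 3 + 2x + x^3


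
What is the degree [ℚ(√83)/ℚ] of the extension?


√83 has minimal polynomial x² - 83 (irreducible over ℚ since 83 is squarefree)

[ℚ(√83)/ℚ] = 2


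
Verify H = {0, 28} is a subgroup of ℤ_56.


Subgroup test for H = {0, 28} in (ℤ_56, +):
(1) 0 ∈ H? Yes
(2) Closure: for all a,b ∈ H, (a+b) mod 56 ∈ H? Yes
(3) Inverses: for all a ∈ H, -a mod 56 ∈ H? Yes

Yes, H is a subgroup of ℤ_56


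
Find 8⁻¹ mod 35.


Use the extended Euclidean algorithm to write 1 = 8·s + 35·t; then s mod 35 is the inverse.
Euclidean algorithm:
  8 = 0·35 + 8
  35 = 4·8 + 3
  8 = 2·3 + 2
  3 = 1·2 + 1
  2 = 2·1 + 0
gcd(8,35) = 1
Back-substitution gives: 8·(-13) + 35·(3) = 1
So 8⁻¹ ≡ -13 ≡ 22 (mod 35)
Check: 8 × 22 = 176 ≡ 1 (mod 35) ✓

8⁻¹ ≡ 22 (mod 35)


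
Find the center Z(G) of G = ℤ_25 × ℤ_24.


Z(G) = {g ∈ G | gx = xg for all x ∈ G}
Direct product of abelian groups is abelian, so Z(G) = G

Z(ℤ_25 × ℤ_24) = ℤ_25 × ℤ_24


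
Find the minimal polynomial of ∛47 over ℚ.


∛47 satisfies x³ - 47 = 0, irreducible over ℚ (no rational root; 47 is not a perfect cube)

Minimal polynomial: x³ - 47


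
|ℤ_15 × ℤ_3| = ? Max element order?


|ℤ_15 × ℤ_3| = 15 × 3 = 45
Max element order = lcm(15,3) = 15
Cyclic? No (gcd=3)

|ℤ_15×ℤ_3| = 45, max element order = 15


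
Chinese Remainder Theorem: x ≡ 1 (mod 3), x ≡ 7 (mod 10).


m₁ = 3, m₂ = 10, gcd = 1, so CRT applies. M = m₁·m₂ = 30
Let M₁ = M/m₁ = 10, M₂ = M/m₂ = 3
Find y₁ ≡ M₁⁻¹ (mod m₁): 10⁻¹ ≡ 1 (mod 3)
Find y₂ ≡ M₂⁻¹ (mod m₂): 3⁻¹ ≡ 7 (mod 10)
x = a₁·M₁·y₁ + a₂·M₂·y₂ = 1·10·1 + 7·3·7 = 157
Reduce mod 30: x ≡ 7
Check: 7 mod 3 = 1 ✓, 7 mod 10 = 7 ✓

x ≡ 7 (mod 30)


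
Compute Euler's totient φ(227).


Factor n: 227 = 227
φ(n) = n · ∏(1 - 1/p) over distinct primes p | n
φ(227) = 227 · (1 - 1/227) = 226

φ(227) = 226


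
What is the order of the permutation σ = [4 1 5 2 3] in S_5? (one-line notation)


Cycle decomposition: (1 4 2) (3 5)
Cycle lengths: 3, 2
Order = lcm(3, 2) = 6

ord(σ) = 6


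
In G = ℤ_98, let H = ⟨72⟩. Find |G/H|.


|⟨72⟩| = n / gcd(72, 98) = 98 / 2 = 49
H is normal (ℤ_98 is abelian).
|G/H| = |G| / |H| = 98 / 49 = 2

|G/H| = 2


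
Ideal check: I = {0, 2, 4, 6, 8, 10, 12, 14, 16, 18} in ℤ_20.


Check ideal conditions for I = {0, 2, 4, 6, 8, 10, 12, 14, 16, 18} in ℤ_20:
(1) I is an additive subgroup? Yes
(2) For r ∈ ℤ_20 and a ∈ I: r·a ∈ I? Yes

Yes, I is an ideal of ℤ_20


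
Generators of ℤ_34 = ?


g generates ℤ_n iff gcd(g,n) = 1
Prime factors of 34: 2, 17
Generators are g ∈ {1,...,33} not divisible by any of these primes.
Generators: {1, 3, 5, 7, 9, 11, 13, 15, 19, 21, 23, 25, 27, 29, 31, 33}
Number of generators = φ(34) = 16

Generators of ℤ_34 = {1, 3, 5, 7, 9, 11, 13, 15, 19, 21, 23, 25, 27, 29, 31, 33}


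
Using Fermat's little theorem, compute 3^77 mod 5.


Fermat's little theorem: if p is prime and gcd(a,p)=1, then a^(p-1) ≡ 1 (mod p)
p = 5 is prime, gcd(3,5) = 1
Reduce exponent: 77 mod 4 = 1
So 3^77 ≡ 3^1 (mod 5)
3^1 mod 5 = 3

3^77 ≡ 3 (mod 5)


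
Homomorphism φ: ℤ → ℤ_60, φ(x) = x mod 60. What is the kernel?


Kernel = preimage of identity
ker(φ) = {x ∈ ℤ : x ≡ 0 (mod 60)} = 60ℤ = {0, ±60, ±120, ...}

ker(φ) = 60ℤ


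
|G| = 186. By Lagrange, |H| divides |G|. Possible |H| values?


Lagrange's theorem: |H| divides |G|
|G| = 186
Divisors of 186: 1, 2, 3, 6, 31, 62, 93, 186

Possible subgroup orders: {1, 2, 3, 6, 31, 62, 93, 186}


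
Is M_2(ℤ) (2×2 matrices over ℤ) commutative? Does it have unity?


Matrix multiplication is non-commutative for n ≥ 2; the identity matrix I is the unity; singular matrices give zero divisors, so not an integral domain
Commutative: No
Integral domain: No
Has unity: Yes

M_2(ℤ) (2×2 matrices over ℤ): Commutative=No, Unity=Yes


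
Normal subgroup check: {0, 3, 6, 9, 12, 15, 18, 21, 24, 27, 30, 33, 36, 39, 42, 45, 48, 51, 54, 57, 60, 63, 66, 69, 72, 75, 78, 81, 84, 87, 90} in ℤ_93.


H = {0, 3, 6, 9, 12, 15, 18, 21, 24, 27, 30, 33, 36, 39, 42, 45, 48, 51, 54, 57, 60, 63, 66, 69, 72, 75, 78, 81, 84, 87, 90} in ℤ_93
ℤ_93 is abelian; every subgroup of an abelian group is normal

Yes, normal subgroup


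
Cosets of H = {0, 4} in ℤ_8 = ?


H = {0, 4}, |H| = 2
Number of cosets = |G|/|H| = 8/2 = 4
0 + H = {0, 4}
1 + H = {1, 5}
2 + H = {2, 6}
3 + H = {3, 7}

Cosets: 0+H={0,4}; 1+H={1,5}; 2+H={2,6}; 3+H={3,7}


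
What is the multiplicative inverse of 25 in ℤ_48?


Use the extended Euclidean algorithm to write 1 = 25·s + 48·t; then s mod 48 is the inverse.
Euclidean algorithm:
  25 = 0·48 + 25
  48 = 1·25 + 23
  25 = 1·23 + 2
  23 = 11·2 + 1
  2 = 2·1 + 0
gcd(25,48) = 1
Back-substitution gives: 25·(-23) + 48·(12) = 1
So 25⁻¹ ≡ -23 ≡ 25 (mod 48)
Check: 25 × 25 = 625 ≡ 1 (mod 48) ✓

25⁻¹ ≡ 25 (mod 48)


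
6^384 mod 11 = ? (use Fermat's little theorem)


Fermat's little theorem: if p is prime and gcd(a,p)=1, then a^(p-1) ≡ 1 (mod p)
p = 11 is prime, gcd(6,11) = 1
Reduce exponent: 384 mod 10 = 4
So 6^384 ≡ 6^4 (mod 11)
6^4 mod 11 = 9

6^384 ≡ 9 (mod 11)


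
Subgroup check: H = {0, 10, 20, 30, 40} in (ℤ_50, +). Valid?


Subgroup test for H = {0, 10, 20, 30, 40} in (ℤ_50, +):
(1) 0 ∈ H? Yes
(2) Closure: for all a,b ∈ H, (a+b) mod 50 ∈ H? Yes
(3) Inverses: for all a ∈ H, -a mod 50 ∈ H? Yes

Yes, H is a subgroup of ℤ_50


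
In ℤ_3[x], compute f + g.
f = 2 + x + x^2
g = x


Add coefficients mod 3:
x^0: 2 + 0 = 2 (mod 3)
x^1: 1 + 1 = 2 (mod 3)
x^2: 1 + 0 = 1 (mod 3)
Result: 2 + 2x + x^2

f + g = 2 + 2x + x^2


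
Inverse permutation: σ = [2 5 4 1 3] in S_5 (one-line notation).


To find σ⁻¹, swap domain and range:
σ(1) = 2 → σ⁻¹(2) = 1
σ(2) = 5 → σ⁻¹(5) = 2
σ(3) = 4 → σ⁻¹(4) = 3
σ(4) = 1 → σ⁻¹(1) = 4
σ(5) = 3 → σ⁻¹(3) = 5

σ⁻¹ = [4 1 5 3 2]


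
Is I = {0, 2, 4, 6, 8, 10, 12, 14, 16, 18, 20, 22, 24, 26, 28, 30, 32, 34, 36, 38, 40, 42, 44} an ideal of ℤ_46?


Check ideal conditions for I = {0, 2, 4, 6, 8, 10, 12, 14, 16, 18, 20, 22, 24, 26, 28, 30, 32, 34, 36, 38, 40, 42, 44} in ℤ_46:
(1) I is an additive subgroup? Yes
(2) For r ∈ ℤ_46 and a ∈ I: r·a ∈ I? Yes

Yes, I is an ideal of ℤ_46


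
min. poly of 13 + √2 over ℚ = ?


Let α = 13 + √2. Then α - 13 = √2, so (α - 13)² = 2, giving α² - 26α + 167 = 0. Degree 2 and α ∉ ℚ, so this is the minimal polynomial.

Minimal polynomial: x² - 26x + 167


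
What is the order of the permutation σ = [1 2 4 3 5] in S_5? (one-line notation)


Cycle decomposition: (3 4)
Cycle lengths: 2
Order = lcm(2) = 2

ord(σ) = 2


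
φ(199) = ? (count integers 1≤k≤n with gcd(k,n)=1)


Factor n: 199 = 199
φ(n) = n · ∏(1 - 1/p) over distinct primes p | n
φ(199) = 199 · (1 - 1/199) = 198

φ(199) = 198


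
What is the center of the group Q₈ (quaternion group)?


Z(G) = {g ∈ G | gx = xg for all x ∈ G}
In Q₈ = {±1, ±i, ±j, ±k}, only ±1 commute with every element

Z(Q₈ (quaternion group)) = {1, -1}


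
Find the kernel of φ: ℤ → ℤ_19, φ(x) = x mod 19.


Kernel = preimage of identity
ker(φ) = {x ∈ ℤ : x ≡ 0 (mod 19)} = 19ℤ = {0, ±19, ±38, ...}

ker(φ) = 19ℤ


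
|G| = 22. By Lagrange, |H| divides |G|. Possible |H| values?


Lagrange's theorem: |H| divides |G|
|G| = 22
Divisors of 22: 1, 2, 11, 22

Possible subgroup orders: {1, 2, 11, 22}


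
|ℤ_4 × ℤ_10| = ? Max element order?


|ℤ_4 × ℤ_10| = 4 × 10 = 40
Max element order = lcm(4,10) = 20
Cyclic? No (gcd=2)

|ℤ_4×ℤ_10| = 40, max element order = 20


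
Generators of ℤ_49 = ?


g generates ℤ_n iff gcd(g,n) = 1
Prime factors of 49: 7
Generators are g ∈ {1,...,48} not divisible by any of these primes.
Generators: {1, 2, 3, 4, 5, 6, 8, 9, 10, 11, 12, 13, 15, 16, 17, 18, 19, 20, 22, 23, 24, 25, 26, 27, 29, 30, 31, 32, 33, 34, 36, 37, 38, 39, 40, 41, 43, 44, 45, 46, 47, 48}
Number of generators = φ(49) = 42

Generators of ℤ_49 = {1, 2, 3, 4, 5, 6, 8, 9, 10, 11, 12, 13, 15, 16, 17, 18, 19, 20, 22, 23, 24, 25, 26, 27, 29, 30, 31, 32, 33, 34, 36, 37, 38, 39, 40, 41, 43, 44, 45, 46, 47, 48}


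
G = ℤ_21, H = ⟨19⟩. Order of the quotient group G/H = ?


|⟨19⟩| = n / gcd(19, 21) = 21 / 1 = 21
H is normal (ℤ_21 is abelian).
|G/H| = |G| / |H| = 21 / 21 = 1

|G/H| = 1


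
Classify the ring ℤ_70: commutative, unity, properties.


ℤ_70 is a commutative ring with unity 1; 70 = 2×35 is composite, so 2·35 ≡ 0 gives zero divisors (not an integral domain)
Commutative: Yes
Integral domain: No
Has unity: Yes

ℤ_70: Commutative=Yes, Unity=Yes


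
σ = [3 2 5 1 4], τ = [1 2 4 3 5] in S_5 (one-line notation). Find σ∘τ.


σ∘τ: apply τ first, then σ
1 →τ 1 →σ 3
2 →τ 2 →σ 2
3 →τ 4 →σ 1
4 →τ 3 →σ 5
5 →τ 5 →σ 4

σ∘τ = [3 2 1 5 4]


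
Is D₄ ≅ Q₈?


Comparing D₄ and Q₈:
D₄ has 5 elements of order 2; Q₈ has only 1

No, D₄ ≇ Q₈


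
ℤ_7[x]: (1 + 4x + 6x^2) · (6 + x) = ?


Expand and collect like terms; reduce coefficients mod 7:
x^0: 1·6 = 6 ≡ 6 (mod 7)
x^1: 1·1 + 4·6 = 25 ≡ 4 (mod 7)
x^2: 4·1 + 6·6 = 40 ≡ 5 (mod 7)
x^3: 6·1 = 6 ≡ 6 (mod 7)
Result: 6 + 4x + 5x^2 + 6x^3

f · g = 6 + 4x + 5x^2 + 6x^3


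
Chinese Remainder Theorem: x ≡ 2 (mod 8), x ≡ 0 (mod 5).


m₁ = 8, m₂ = 5, gcd = 1, so CRT applies. M = m₁·m₂ = 40
Let M₁ = M/m₁ = 5, M₂ = M/m₂ = 8
Find y₁ ≡ M₁⁻¹ (mod m₁): 5⁻¹ ≡ 5 (mod 8)
Find y₂ ≡ M₂⁻¹ (mod m₂): 8⁻¹ ≡ 2 (mod 5)
x = a₁·M₁·y₁ + a₂·M₂·y₂ = 2·5·5 + 0·8·2 = 50
Reduce mod 40: x ≡ 10
Check: 10 mod 8 = 2 ✓, 10 mod 5 = 0 ✓

x ≡ 10 (mod 40)


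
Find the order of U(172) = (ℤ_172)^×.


U(n) is the group of units mod n; |U(n)| = φ(n)
|U(172)| = φ(172) = 84

|U(172) = (ℤ_172)^×| = 84


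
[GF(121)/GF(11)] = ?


GF(121) = GF(11^2), so the extension degree is 2

[GF(121)/GF(11)] = 2


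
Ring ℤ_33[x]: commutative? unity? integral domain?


ℤ_33 has zero divisors (3·11 ≡ 0), and these lift to constant zero divisors in ℤ_33[x]; so not an integral domain
Commutative: Yes
Integral domain: No
Has unity: Yes

ℤ_33[x]: Commutative=Yes, Unity=Yes


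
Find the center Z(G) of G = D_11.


Z(G) = {g ∈ G | gx = xg for all x ∈ G}
For odd n, Z(D_n) = {e}: no nontrivial rotation commutes with all reflections

Z(D_11) = {e}


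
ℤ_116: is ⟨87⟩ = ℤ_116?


g generates ℤ_n iff gcd(g, n) = 1
gcd(87, 116) = 29
Since gcd = 29 ≠ 1, ⟨87⟩ has order 4 < 116, so 87 is not a generator.

No, 87 does not generate ℤ_116


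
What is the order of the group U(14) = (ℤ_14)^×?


U(n) is the group of units mod n; |U(n)| = φ(n)
|U(14)| = φ(14) = 6

|U(14) = (ℤ_14)^×| = 6


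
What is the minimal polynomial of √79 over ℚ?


√79 satisfies x² - 79 = 0, irreducible over ℚ since 79 is squarefree

Minimal polynomial: x² - 79


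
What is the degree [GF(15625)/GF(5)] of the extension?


GF(15625) = GF(5^6), so the extension degree is 6

[GF(15625)/GF(5)] = 6


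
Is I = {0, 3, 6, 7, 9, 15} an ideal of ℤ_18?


Check ideal conditions for I = {0, 3, 6, 7, 9, 15} in ℤ_18:
(1) I is an additive subgroup? No
(2) For r ∈ ℤ_18 and a ∈ I: r·a ∈ I? No  [counterexample: r=2, a=6, r·a mod 18 = 12 ∉ I]

No, I is not an ideal of ℤ_18


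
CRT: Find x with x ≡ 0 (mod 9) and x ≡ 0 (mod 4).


m₁ = 9, m₂ = 4, gcd = 1, so CRT applies. M = m₁·m₂ = 36
Let M₁ = M/m₁ = 4, M₂ = M/m₂ = 9
Find y₁ ≡ M₁⁻¹ (mod m₁): 4⁻¹ ≡ 7 (mod 9)
Find y₂ ≡ M₂⁻¹ (mod m₂): 9⁻¹ ≡ 1 (mod 4)
x = a₁·M₁·y₁ + a₂·M₂·y₂ = 0·4·7 + 0·9·1 = 0
Reduce mod 36: x ≡ 0
Check: 0 mod 9 = 0 ✓, 0 mod 4 = 0 ✓

x ≡ 0 (mod 36)


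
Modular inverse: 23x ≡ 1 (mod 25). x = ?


Use the extended Euclidean algorithm to write 1 = 23·s + 25·t; then s mod 25 is the inverse.
Euclidean algorithm:
  23 = 0·25 + 23
  25 = 1·23 + 2
  23 = 11·2 + 1
  2 = 2·1 + 0
gcd(23,25) = 1
Back-substitution gives: 23·(12) + 25·(-11) = 1
So 23⁻¹ ≡ 12 ≡ 12 (mod 25)
Check: 23 × 12 = 276 ≡ 1 (mod 25) ✓

23⁻¹ ≡ 12 (mod 25)


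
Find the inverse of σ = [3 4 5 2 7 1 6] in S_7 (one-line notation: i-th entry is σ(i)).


To find σ⁻¹, swap domain and range:
σ(1) = 3 → σ⁻¹(3) = 1
σ(2) = 4 → σ⁻¹(4) = 2
σ(3) = 5 → σ⁻¹(5) = 3
σ(4) = 2 → σ⁻¹(2) = 4
σ(5) = 7 → σ⁻¹(7) = 5
σ(6) = 1 → σ⁻¹(1) = 6
σ(7) = 6 → σ⁻¹(6) = 7

σ⁻¹ = [6 4 1 2 3 7 5]


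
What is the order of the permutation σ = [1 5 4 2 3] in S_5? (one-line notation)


Cycle decomposition: (2 5 3 4)
Cycle lengths: 4
Order = lcm(4) = 4

ord(σ) = 4


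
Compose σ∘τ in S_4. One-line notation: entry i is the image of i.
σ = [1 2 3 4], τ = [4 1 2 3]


σ∘τ: apply τ first, then σ
1 →τ 4 →σ 4
2 →τ 1 →σ 1
3 →τ 2 →σ 2
4 →τ 3 →σ 3

σ∘τ = [4 1 2 3]


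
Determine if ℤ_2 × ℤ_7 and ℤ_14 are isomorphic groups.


Comparing ℤ_2 × ℤ_7 and ℤ_14:
gcd(2,7) = 1, so ℤ_2 × ℤ_7 ≅ ℤ_14 (CRT)

Yes, ℤ_2 × ℤ_7 ≅ ℤ_14


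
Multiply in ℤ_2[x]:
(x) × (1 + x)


Expand and collect like terms; reduce coefficients mod 2:
x^0: 0·1 = 0 ≡ 0 (mod 2)
x^1: 0·1 + 1·1 = 1 ≡ 1 (mod 2)
x^2: 1·1 = 1 ≡ 1 (mod 2)
Result: x + x^2

f · g = x + x^2


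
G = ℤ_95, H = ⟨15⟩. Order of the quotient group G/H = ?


|⟨15⟩| = n / gcd(15, 95) = 95 / 5 = 19
H is normal (ℤ_95 is abelian).
|G/H| = |G| / |H| = 95 / 19 = 5

|G/H| = 5


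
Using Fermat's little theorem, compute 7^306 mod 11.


Fermat's little theorem: if p is prime and gcd(a,p)=1, then a^(p-1) ≡ 1 (mod p)
p = 11 is prime, gcd(7,11) = 1
Reduce exponent: 306 mod 10 = 6
So 7^306 ≡ 7^6 (mod 11)
7^6 mod 11 = 4

7^306 ≡ 4 (mod 11)


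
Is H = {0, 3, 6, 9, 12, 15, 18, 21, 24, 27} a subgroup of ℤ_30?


Subgroup test for H = {0, 3, 6, 9, 12, 15, 18, 21, 24, 27} in (ℤ_30, +):
(1) 0 ∈ H? Yes
(2) Closure: for all a,b ∈ H, (a+b) mod 30 ∈ H? Yes
(3) Inverses: for all a ∈ H, -a mod 30 ∈ H? Yes

Yes, H is a subgroup of ℤ_30


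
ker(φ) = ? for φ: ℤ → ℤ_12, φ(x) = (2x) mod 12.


Kernel = preimage of identity
ker(φ) = {x ∈ ℤ : 2x ≡ 0 (mod 12)}. gcd(2,12) = 2, so 2x ≡ 0 (mod 12) ⟺ x ≡ 0 (mod 12/2 = 6). Hence ker(φ) = 6ℤ

ker(φ) = 6ℤ


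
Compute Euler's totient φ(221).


Factor n: 221 = 13 × 17
φ(n) = n · ∏(1 - 1/p) over distinct primes p | n
φ(221) = 221 · (1 - 1/13) · (1 - 1/17) = 192

φ(221) = 192


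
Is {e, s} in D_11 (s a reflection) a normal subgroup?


H = {e, s} in D_11 (s a reflection)
r·s·r⁻¹ = sr⁻² ≠ s for n ≥ 3, so {e, s} is not closed under conjugation

No, not a normal subgroup


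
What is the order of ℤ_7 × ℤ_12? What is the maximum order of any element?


|ℤ_7 × ℤ_12| = 7 × 12 = 84
Max element order = lcm(7,12) = 84
Cyclic? Yes (gcd=1)

|ℤ_7×ℤ_12| = 84, max element order = 84


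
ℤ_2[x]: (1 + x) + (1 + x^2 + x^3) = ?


Add coefficients mod 2:
x^0: 1 + 1 = 0 (mod 2)
x^1: 1 + 0 = 1 (mod 2)
x^2: 0 + 1 = 1 (mod 2)
x^3: 0 + 1 = 1 (mod 2)
Result: x + x^2 + x^3

f + g = x + x^2 + x^3


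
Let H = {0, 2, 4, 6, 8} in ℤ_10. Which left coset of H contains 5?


5 + H = {5 + h (mod 10) : h ∈ H}
5+0=5, 5+2=7, 5+4=9, 5+6=1, 5+8=3
5 + H = {1, 3, 5, 7, 9} = 1 + H

5 + H = {1, 3, 5, 7, 9}


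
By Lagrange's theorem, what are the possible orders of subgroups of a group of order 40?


Lagrange's theorem: |H| divides |G|
|G| = 40
Divisors of 40: 1, 2, 4, 5, 8, 10, 20, 40

Possible subgroup orders: {1, 2, 4, 5, 8, 10, 20, 40}


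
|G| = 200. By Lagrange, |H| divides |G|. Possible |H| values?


Lagrange's theorem: |H| divides |G|
|G| = 200
Divisors of 200: 1, 2, 4, 5, 8, 10, 20, 25, 40, 50, 100, 200

Possible subgroup orders: {1, 2, 4, 5, 8, 10, 20, 25, 40, 50, 100, 200}


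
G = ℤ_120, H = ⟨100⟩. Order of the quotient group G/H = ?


|⟨100⟩| = n / gcd(100, 120) = 120 / 20 = 6
H is normal (ℤ_120 is abelian).
|G/H| = |G| / |H| = 120 / 6 = 20

|G/H| = 20


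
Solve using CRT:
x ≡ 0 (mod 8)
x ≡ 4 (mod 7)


m₁ = 8, m₂ = 7, gcd = 1, so CRT applies. M = m₁·m₂ = 56
Let M₁ = M/m₁ = 7, M₂ = M/m₂ = 8
Find y₁ ≡ M₁⁻¹ (mod m₁): 7⁻¹ ≡ 7 (mod 8)
Find y₂ ≡ M₂⁻¹ (mod m₂): 8⁻¹ ≡ 1 (mod 7)
x = a₁·M₁·y₁ + a₂·M₂·y₂ = 0·7·7 + 4·8·1 = 32
Reduce mod 56: x ≡ 32
Check: 32 mod 8 = 0 ✓, 32 mod 7 = 4 ✓

x ≡ 32 (mod 56)


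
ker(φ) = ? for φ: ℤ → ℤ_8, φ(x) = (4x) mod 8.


Kernel = preimage of identity
ker(φ) = {x ∈ ℤ : 4x ≡ 0 (mod 8)}. gcd(4,8) = 4, so 4x ≡ 0 (mod 8) ⟺ x ≡ 0 (mod 8/4 = 2). Hence ker(φ) = 2ℤ

ker(φ) = 2ℤ


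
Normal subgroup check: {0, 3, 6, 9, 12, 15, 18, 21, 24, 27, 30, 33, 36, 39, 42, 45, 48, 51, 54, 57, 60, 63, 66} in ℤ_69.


H = {0, 3, 6, 9, 12, 15, 18, 21, 24, 27, 30, 33, 36, 39, 42, 45, 48, 51, 54, 57, 60, 63, 66} in ℤ_69
ℤ_69 is abelian; every subgroup of an abelian group is normal

Yes, normal subgroup


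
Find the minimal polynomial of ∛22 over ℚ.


∛22 satisfies x³ - 22 = 0, irreducible over ℚ (no rational root; 22 is not a perfect cube)

Minimal polynomial: x³ - 22


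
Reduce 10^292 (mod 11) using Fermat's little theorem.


Fermat's little theorem: if p is prime and gcd(a,p)=1, then a^(p-1) ≡ 1 (mod p)
p = 11 is prime, gcd(10,11) = 1
Reduce exponent: 292 mod 10 = 2
So 10^292 ≡ 10^2 (mod 11)
10^2 mod 11 = 1

10^292 ≡ 1 (mod 11)


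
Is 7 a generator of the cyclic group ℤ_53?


g generates ℤ_n iff gcd(g, n) = 1
gcd(7, 53) = 1
Since gcd = 1, 7 is a generator.

Yes, 7 generates ℤ_53


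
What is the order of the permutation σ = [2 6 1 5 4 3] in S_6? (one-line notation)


Cycle decomposition: (1 2 6 3) (4 5)
Cycle lengths: 4, 2
Order = lcm(4, 2) = 4

ord(σ) = 4


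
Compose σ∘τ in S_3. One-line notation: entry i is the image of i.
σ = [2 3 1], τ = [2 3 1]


σ∘τ: apply τ first, then σ
1 →τ 2 →σ 3
2 →τ 3 →σ 1
3 →τ 1 →σ 2

σ∘τ = [3 1 2]


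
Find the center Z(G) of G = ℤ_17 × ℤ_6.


Z(G) = {g ∈ G | gx = xg for all x ∈ G}
Direct product of abelian groups is abelian, so Z(G) = G

Z(ℤ_17 × ℤ_6) = ℤ_17 × ℤ_6


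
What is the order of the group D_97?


|D_n| = 2n (n rotations and n reflections)
|D_97| = 2×97 = 194

|D_97| = 194


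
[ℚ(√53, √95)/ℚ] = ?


[ℚ(√53,√95):ℚ] = [ℚ(√53,√95):ℚ(√53)]·[ℚ(√53):ℚ] = 2·2 = 4

[ℚ(√53, √95)/ℚ] = 4


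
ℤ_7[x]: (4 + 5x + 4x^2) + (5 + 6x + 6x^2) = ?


Add coefficients mod 7:
x^0: 4 + 5 = 2 (mod 7)
x^1: 5 + 6 = 4 (mod 7)
x^2: 4 + 6 = 3 (mod 7)
Result: 2 + 4x + 3x^2

f + g = 2 + 4x + 3x^2


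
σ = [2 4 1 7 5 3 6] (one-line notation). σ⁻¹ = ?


To find σ⁻¹, swap domain and range:
σ(1) = 2 → σ⁻¹(2) = 1
σ(2) = 4 → σ⁻¹(4) = 2
σ(3) = 1 → σ⁻¹(1) = 3
σ(4) = 7 → σ⁻¹(7) = 4
σ(5) = 5 → σ⁻¹(5) = 5
σ(6) = 3 → σ⁻¹(3) = 6
σ(7) = 6 → σ⁻¹(6) = 7

σ⁻¹ = [3 1 6 2 5 7 4]


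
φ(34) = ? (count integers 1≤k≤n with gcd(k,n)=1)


Factor n: 34 = 2 × 17
φ(n) = n · ∏(1 - 1/p) over distinct primes p | n
φ(34) = 34 · (1 - 1/2) · (1 - 1/17) = 16

φ(34) = 16


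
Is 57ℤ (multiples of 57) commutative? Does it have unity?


57ℤ is a commutative ring under +,× but has no multiplicative identity (1 ∉ 57ℤ); it has no zero divisors, but without unity it is not an integral domain
Commutative: Yes
Integral domain: No
Has unity: No

57ℤ (multiples of 57): Commutative=Yes, Unity=No


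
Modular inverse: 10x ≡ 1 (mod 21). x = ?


Use the extended Euclidean algorithm to write 1 = 10·s + 21·t; then s mod 21 is the inverse.
Euclidean algorithm:
  10 = 0·21 + 10
  21 = 2·10 + 1
  10 = 10·1 + 0
gcd(10,21) = 1
Back-substitution gives: 10·(-2) + 21·(1) = 1
So 10⁻¹ ≡ -2 ≡ 19 (mod 21)
Check: 10 × 19 = 190 ≡ 1 (mod 21) ✓

10⁻¹ ≡ 19 (mod 21)


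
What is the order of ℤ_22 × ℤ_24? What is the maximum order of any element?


|ℤ_22 × ℤ_24| = 22 × 24 = 528
Max element order = lcm(22,24) = 264
Cyclic? No (gcd=2)

|ℤ_22×ℤ_24| = 528, max element order = 264


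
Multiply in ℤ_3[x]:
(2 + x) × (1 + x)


Expand and collect like terms; reduce coefficients mod 3:
x^0: 2·1 = 2 ≡ 2 (mod 3)
x^1: 2·1 + 1·1 = 3 ≡ 0 (mod 3)
x^2: 1·1 = 1 ≡ 1 (mod 3)
Result: 2 + x^2

f · g = 2 + x^2


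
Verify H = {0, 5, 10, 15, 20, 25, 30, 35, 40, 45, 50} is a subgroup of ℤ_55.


Subgroup test for H = {0, 5, 10, 15, 20, 25, 30, 35, 40, 45, 50} in (ℤ_55, +):
(1) 0 ∈ H? Yes
(2) Closure: for all a,b ∈ H, (a+b) mod 55 ∈ H? Yes
(3) Inverses: for all a ∈ H, -a mod 55 ∈ H? Yes

Yes, H is a subgroup of ℤ_55


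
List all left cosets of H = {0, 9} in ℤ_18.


H = {0, 9}, |H| = 2
Number of cosets = |G|/|H| = 18/2 = 9
0 + H = {0, 9}
1 + H = {1, 10}
2 + H = {2, 11}
3 + H = {3, 12}
4 + H = {4, 13}
5 + H = {5, 14}
6 + H = {6, 15}
7 + H = {7, 16}
8 + H = {8, 17}

Cosets: 0+H={0,9}; 1+H={1,10}; 2+H={2,11}; 3+H={3,12}; 4+H={4,13}; 5+H={5,14}; 6+H={6,15}; 7+H={7,16}; 8+H={8,17}


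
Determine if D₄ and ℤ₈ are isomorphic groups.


Comparing D₄ and ℤ₈:
D₄ is non-abelian, ℤ₈ is abelian

No, D₄ ≇ ℤ₈


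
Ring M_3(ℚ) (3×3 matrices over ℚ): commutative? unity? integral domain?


Matrix multiplication is non-commutative for n ≥ 2; the identity matrix I is the unity; singular matrices give zero divisors, so not an integral domain
Commutative: No
Integral domain: No
Has unity: Yes

M_3(ℚ) (3×3 matrices over ℚ): Commutative=No, Unity=Yes


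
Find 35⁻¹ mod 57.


Use the extended Euclidean algorithm to write 1 = 35·s + 57·t; then s mod 57 is the inverse.
Euclidean algorithm:
  35 = 0·57 + 35
  57 = 1·35 + 22
  35 = 1·22 + 13
  22 = 1·13 + 9
  13 = 1·9 + 4
  9 = 2·4 + 1
  4 = 4·1 + 0
gcd(35,57) = 1
Back-substitution gives: 35·(-13) + 57·(8) = 1
So 35⁻¹ ≡ -13 ≡ 44 (mod 57)
Check: 35 × 44 = 1540 ≡ 1 (mod 57) ✓

35⁻¹ ≡ 44 (mod 57)


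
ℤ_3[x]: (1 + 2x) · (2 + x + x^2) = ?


Expand and collect like terms; reduce coefficients mod 3:
x^0: 1·2 = 2 ≡ 2 (mod 3)
x^1: 1·1 + 2·2 = 5 ≡ 2 (mod 3)
x^2: 1·1 + 2·1 = 3 ≡ 0 (mod 3)
x^3: 2·1 = 2 ≡ 2 (mod 3)
Result: 2 + 2x + 2x^3

f · g = 2 + 2x + 2x^3


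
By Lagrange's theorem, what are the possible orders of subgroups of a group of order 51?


Lagrange's theorem: |H| divides |G|
|G| = 51
Divisors of 51: 1, 3, 17, 51

Possible subgroup orders: {1, 3, 17, 51}
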